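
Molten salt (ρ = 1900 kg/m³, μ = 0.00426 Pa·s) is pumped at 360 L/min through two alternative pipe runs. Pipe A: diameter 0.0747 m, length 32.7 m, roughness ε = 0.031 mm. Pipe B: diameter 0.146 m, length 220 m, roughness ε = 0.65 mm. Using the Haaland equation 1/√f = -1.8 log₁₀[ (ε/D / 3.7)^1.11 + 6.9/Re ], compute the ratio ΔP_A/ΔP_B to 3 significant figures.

Pipe A: V = Q/A = 0.006/0.004383 = 1.369 m/s; Re = 4.561e+04; ε/D = 0.000415; Haaland → f = 0.02236; ΔP_A = f(L/D)(ρV²/2) = 1.743e+04 Pa.
Pipe B: V = Q/A = 0.006/0.01674 = 0.3584 m/s; Re = 2.334e+04; ε/D = 0.00445; Haaland → f = 0.03295; ΔP_B = f(L/D)(ρV²/2) = 6059 Pa.
ΔP_A/ΔP_B = 1.743e+04/6059 = 2.88.

ΔP_A/ΔP_B ≈ 2.88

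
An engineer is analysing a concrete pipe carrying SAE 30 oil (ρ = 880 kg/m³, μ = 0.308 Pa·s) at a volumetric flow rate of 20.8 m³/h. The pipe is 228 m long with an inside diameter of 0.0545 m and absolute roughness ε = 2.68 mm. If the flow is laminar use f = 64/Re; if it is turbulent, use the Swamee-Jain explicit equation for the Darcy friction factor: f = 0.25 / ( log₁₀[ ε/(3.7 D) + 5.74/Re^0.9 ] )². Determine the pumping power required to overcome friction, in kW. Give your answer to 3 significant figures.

P ≈ 10.8 kW

Q = 20.8 m³/h = 20.8/3600 = 0.005778 m³/s.
Cross-sectional area A = πD²/4 = π(0.0545)²/4 = 0.002333 m²; mean velocity V = Q/A = 0.005778/0.002333 = 2.477 m/s.
Reynolds number Re = ρVD/μ = 880 · 2.477 · 0.0545 / 0.308 = 385.7.
Re < 2300 → laminar flow, so f = 64/Re = 64/385.7 = 0.1659 (the turbulent correlation is not needed).
Darcy-Weisbach: ΔP = f(L/D)(ρV²/2) = 0.1659·(228/0.0545)·(880·2.477²/2) = 0.1659·4183·2699 = 1.874e+06 Pa.
Pumping power P = QΔP = 0.005778·1.874e+06 = 10830 W = 10.8 kW.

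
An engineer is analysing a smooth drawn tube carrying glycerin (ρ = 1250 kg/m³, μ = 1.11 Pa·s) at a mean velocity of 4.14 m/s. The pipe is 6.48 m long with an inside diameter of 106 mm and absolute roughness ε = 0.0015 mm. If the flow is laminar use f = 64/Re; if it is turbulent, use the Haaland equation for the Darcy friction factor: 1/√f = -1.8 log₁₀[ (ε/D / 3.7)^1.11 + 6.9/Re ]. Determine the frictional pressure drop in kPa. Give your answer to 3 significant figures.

ΔP ≈ 84.8 kPa

Reynolds number Re = ρVD/μ = 1250 · 4.14 · 0.106 / 1.11 = 494.2.
Re < 2300 → laminar flow, so f = 64/Re = 64/494.2 = 0.1295 (the turbulent correlation is not needed).
Darcy-Weisbach: ΔP = f(L/D)(ρV²/2) = 0.1295·(6.48/0.106)·(1250·4.14²/2) = 0.1295·61.13·1.071e+04 = 8.481e+04 Pa.
ΔP = 8.481e+04 Pa = 84.8 kPa.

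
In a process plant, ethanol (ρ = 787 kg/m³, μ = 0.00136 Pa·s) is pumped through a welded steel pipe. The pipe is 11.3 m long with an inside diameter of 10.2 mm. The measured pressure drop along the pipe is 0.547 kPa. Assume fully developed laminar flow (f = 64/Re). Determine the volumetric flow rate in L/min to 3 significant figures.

For laminar flow, f = 64/Re with Re = ρVD/μ, so Darcy-Weisbach reduces to ΔP = 32μLV/D². Solving for V: V = ΔP·D²/(32μL) = 547·(0.0102)²/(32·0.00136·11.3) = 0.1157 m/s.
Check: Re = ρVD/μ = 787·0.1157·0.0102/0.00136 = 683.1 < 2300, so the laminar assumption holds.
Q = V·A = 0.1157·(π/4·0.0102²) = 9.456e-06 m³/s = 0.567 L/min.

Q ≈ 0.567 L/min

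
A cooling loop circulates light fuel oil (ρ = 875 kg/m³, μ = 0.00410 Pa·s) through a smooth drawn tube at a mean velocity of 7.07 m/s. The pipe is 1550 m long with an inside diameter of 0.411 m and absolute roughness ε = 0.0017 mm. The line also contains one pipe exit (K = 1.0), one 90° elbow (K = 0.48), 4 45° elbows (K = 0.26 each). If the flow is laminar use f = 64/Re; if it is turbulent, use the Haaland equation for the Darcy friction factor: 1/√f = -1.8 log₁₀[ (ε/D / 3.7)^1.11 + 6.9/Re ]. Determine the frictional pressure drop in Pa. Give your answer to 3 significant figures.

Reynolds number Re = ρVD/μ = 875 · 7.07 · 0.411 / 0.0041 = 6.201e+05.
Re > 4000 → turbulent. Relative roughness ε/D = 1.7e-06/0.411 = 4.14e-06. Haaland: 1/√f = -1.8 log₁₀[(4.14e-06/3.7)^1.11 + 6.9/6.201e+05] = -1.8 log₁₀[2.48e-07 + 1.11e-05] = 8.899, so f = 0.01263.
Total minor-loss coefficient ΣK = 1·1 + 1·0.48 + 4·0.26 = 2.52.
ΔP = [f·L/D + ΣK]·(ρV²/2) = [0.01263·1550/0.411 + 2.52]·(875·7.07²/2) = [47.62 + 2.52]·2.187e+04 = 1.096e+06 Pa.

ΔP ≈ 1.10×10^6 Pa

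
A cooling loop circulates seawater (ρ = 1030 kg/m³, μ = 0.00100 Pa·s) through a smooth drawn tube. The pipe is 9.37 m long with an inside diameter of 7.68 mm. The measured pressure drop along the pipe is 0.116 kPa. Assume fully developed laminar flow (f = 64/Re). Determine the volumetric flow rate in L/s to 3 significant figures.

Q ≈ 0.00106 L/s

For laminar flow, f = 64/Re with Re = ρVD/μ, so Darcy-Weisbach reduces to ΔP = 32μLV/D². Solving for V: V = ΔP·D²/(32μL) = 116·(0.00768)²/(32·0.001·9.37) = 0.02282 m/s.
Check: Re = ρVD/μ = 1030·0.02282·0.00768/0.001 = 180.5 < 2300, so the laminar assumption holds.
Q = V·A = 0.02282·(π/4·0.00768²) = 1.057e-06 m³/s = 0.00106 L/s.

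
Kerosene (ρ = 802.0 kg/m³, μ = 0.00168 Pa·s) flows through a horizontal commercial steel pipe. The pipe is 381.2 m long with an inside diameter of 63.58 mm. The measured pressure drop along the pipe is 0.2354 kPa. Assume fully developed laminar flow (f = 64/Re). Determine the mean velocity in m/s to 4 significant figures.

V ≈ 0.04643 m/s

For laminar flow, f = 64/Re with Re = ρVD/μ, so Darcy-Weisbach reduces to ΔP = 32μLV/D². Solving for V: V = ΔP·D²/(32μL) = 235.4·(0.06358)²/(32·0.00168·381.2) = 0.04643 m/s.
Check: Re = ρVD/μ = 802·0.04643·0.06358/0.00168 = 1409 < 2300, so the laminar assumption holds.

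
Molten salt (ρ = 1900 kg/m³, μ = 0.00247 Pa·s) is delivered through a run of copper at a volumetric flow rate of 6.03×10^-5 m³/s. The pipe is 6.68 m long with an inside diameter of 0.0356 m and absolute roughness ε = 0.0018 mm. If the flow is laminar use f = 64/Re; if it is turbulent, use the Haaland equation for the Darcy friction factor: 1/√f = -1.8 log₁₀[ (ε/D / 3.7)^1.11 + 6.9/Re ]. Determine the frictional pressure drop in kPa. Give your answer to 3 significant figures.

ΔP ≈ 0.0252 kPa

Cross-sectional area A = πD²/4 = π(0.0356)²/4 = 0.0009954 m²; mean velocity V = Q/A = 6.03e-05/0.0009954 = 0.06058 m/s.
Reynolds number Re = ρVD/μ = 1900 · 0.06058 · 0.0356 / 0.00247 = 1659.
Re < 2300 → laminar flow, so f = 64/Re = 64/1659 = 0.03858 (the turbulent correlation is not needed).
Darcy-Weisbach: ΔP = f(L/D)(ρV²/2) = 0.03858·(6.68/0.0356)·(1900·0.06058²/2) = 0.03858·187.6·3.486 = 25.24 Pa.
ΔP = 25.24 Pa = 0.0252 kPa.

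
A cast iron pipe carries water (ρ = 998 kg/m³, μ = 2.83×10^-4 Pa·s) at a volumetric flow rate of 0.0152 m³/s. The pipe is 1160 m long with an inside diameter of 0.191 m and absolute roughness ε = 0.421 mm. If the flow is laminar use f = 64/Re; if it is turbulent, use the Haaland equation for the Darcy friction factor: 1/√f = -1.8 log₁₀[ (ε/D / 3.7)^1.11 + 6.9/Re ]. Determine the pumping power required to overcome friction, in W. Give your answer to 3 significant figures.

P ≈ 318 W

Cross-sectional area A = πD²/4 = π(0.191)²/4 = 0.02865 m²; mean velocity V = Q/A = 0.0152/0.02865 = 0.5305 m/s.
Reynolds number Re = ρVD/μ = 998 · 0.5305 · 0.191 / 0.000283 = 3.573e+05.
Re > 4000 → turbulent. Relative roughness ε/D = 0.000421/0.191 = 0.0022. Haaland: 1/√f = -1.8 log₁₀[(0.0022/3.7)^1.11 + 6.9/3.573e+05] = -1.8 log₁₀[0.000263 + 1.93e-05] = 6.388, so f = 0.02451.
Darcy-Weisbach: ΔP = f(L/D)(ρV²/2) = 0.02451·(1160/0.191)·(998·0.5305²/2) = 0.02451·6073·140.4 = 2.09e+04 Pa.
Pumping power P = QΔP = 0.0152·2.09e+04 = 317.7 W = 318 W.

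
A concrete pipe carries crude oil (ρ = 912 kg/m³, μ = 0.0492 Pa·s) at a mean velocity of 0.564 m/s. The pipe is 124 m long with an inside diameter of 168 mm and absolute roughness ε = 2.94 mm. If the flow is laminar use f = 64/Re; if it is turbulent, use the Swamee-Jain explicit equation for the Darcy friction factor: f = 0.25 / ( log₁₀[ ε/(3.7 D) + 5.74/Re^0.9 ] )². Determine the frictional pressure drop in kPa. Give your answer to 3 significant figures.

ΔP ≈ 3.90 kPa

Reynolds number Re = ρVD/μ = 912 · 0.564 · 0.168 / 0.0492 = 1756.
Re < 2300 → laminar flow, so f = 64/Re = 64/1756 = 0.03644 (the turbulent correlation is not needed).
Darcy-Weisbach: ΔP = f(L/D)(ρV²/2) = 0.03644·(124/0.168)·(912·0.564²/2) = 0.03644·738.1·145.1 = 3901 Pa.
ΔP = 3901 Pa = 3.90 kPa.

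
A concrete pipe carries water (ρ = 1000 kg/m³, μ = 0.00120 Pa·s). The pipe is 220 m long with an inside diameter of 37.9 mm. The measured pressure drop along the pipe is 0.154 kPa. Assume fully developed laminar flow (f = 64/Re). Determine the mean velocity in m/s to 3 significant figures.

V ≈ 0.0262 m/s

For laminar flow, f = 64/Re with Re = ρVD/μ, so Darcy-Weisbach reduces to ΔP = 32μLV/D². Solving for V: V = ΔP·D²/(32μL) = 154·(0.0379)²/(32·0.0012·220) = 0.02618 m/s.
Check: Re = ρVD/μ = 1000·0.02618·0.0379/0.0012 = 827 < 2300, so the laminar assumption holds.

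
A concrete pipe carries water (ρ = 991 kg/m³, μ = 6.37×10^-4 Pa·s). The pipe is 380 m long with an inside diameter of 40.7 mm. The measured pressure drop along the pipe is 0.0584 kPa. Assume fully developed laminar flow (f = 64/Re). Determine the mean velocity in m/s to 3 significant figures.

For laminar flow, f = 64/Re with Re = ρVD/μ, so Darcy-Weisbach reduces to ΔP = 32μLV/D². Solving for V: V = ΔP·D²/(32μL) = 58.4·(0.0407)²/(32·0.000637·380) = 0.01249 m/s.
Check: Re = ρVD/μ = 991·0.01249·0.0407/0.000637 = 790.8 < 2300, so the laminar assumption holds.

V ≈ 0.0125 m/s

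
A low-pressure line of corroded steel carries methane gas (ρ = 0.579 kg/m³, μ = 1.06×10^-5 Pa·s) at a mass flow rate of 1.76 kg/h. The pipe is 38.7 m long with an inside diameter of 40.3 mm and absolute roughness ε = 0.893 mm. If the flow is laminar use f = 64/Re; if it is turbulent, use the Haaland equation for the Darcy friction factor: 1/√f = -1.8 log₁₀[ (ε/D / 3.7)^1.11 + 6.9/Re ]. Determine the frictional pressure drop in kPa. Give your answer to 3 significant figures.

ΔP ≈ 0.00535 kPa

ṁ = 1.76 kg/h = 1.76/3600 = 0.0004889 kg/s.
A = πD²/4 = π(0.0403)²/4 = 0.001276 m²; mean velocity V = ṁ/(ρA) = 0.0004889/(0.579 · 0.001276) = 0.662 m/s.
Reynolds number Re = ρVD/μ = 0.579 · 0.662 · 0.0403 / 1.06e-05 = 1457.
Re < 2300 → laminar flow, so f = 64/Re = 64/1457 = 0.04392 (the turbulent correlation is not needed).
Darcy-Weisbach: ΔP = f(L/D)(ρV²/2) = 0.04392·(38.7/0.0403)·(0.579·0.662²/2) = 0.04392·960.3·0.1269 = 5.35 Pa.
ΔP = 5.35 Pa = 0.00535 kPa.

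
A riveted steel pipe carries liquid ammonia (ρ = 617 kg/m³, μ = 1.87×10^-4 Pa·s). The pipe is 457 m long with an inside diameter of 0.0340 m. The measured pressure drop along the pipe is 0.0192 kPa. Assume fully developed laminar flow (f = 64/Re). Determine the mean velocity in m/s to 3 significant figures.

For laminar flow, f = 64/Re with Re = ρVD/μ, so Darcy-Weisbach reduces to ΔP = 32μLV/D². Solving for V: V = ΔP·D²/(32μL) = 19.2·(0.034)²/(32·0.000187·457) = 0.008116 m/s.
Check: Re = ρVD/μ = 617·0.008116·0.034/0.000187 = 910.5 < 2300, so the laminar assumption holds.

V ≈ 0.00812 m/s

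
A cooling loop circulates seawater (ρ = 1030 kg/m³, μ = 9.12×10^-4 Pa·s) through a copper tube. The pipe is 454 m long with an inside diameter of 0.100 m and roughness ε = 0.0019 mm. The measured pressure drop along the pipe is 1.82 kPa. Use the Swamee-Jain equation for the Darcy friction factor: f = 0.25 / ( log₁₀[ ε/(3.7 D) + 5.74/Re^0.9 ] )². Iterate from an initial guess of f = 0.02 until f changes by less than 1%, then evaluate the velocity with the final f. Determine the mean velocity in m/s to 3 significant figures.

Rearranging Darcy-Weisbach: V = √(2·ΔP·D/(f·L·ρ)). With ε/D = 1.9e-06/0.1 = 1.9e-05, iterate starting from f = 0.02:
  f = 0.02 → V = √(2·1820·0.1/(0.02·454·1030)) = 0.1973 m/s; Re = ρVD/μ = 2.228e+04; f → 0.02518
  f = 0.02518 → V = 0.1758 m/s; Re = 1.986e+04; f → 0.02591
  f = 0.02591 → V = 0.1733 m/s; Re = 1.958e+04; f → 0.026
Converged (Δf/f < 1%). With the final f = 0.026: V = √(2·1820·0.1/(0.026·454·1030)) = 0.173 m/s.

V ≈ 0.173 m/s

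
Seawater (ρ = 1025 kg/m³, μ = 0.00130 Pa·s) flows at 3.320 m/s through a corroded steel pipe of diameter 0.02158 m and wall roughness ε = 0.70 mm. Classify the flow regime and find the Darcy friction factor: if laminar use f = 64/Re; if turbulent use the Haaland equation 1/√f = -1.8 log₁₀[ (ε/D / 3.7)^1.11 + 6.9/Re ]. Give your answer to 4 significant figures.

Re = ρVD/μ = 1025·3.32·0.02158/0.0013 = 5.649e+04.
Re > 4000 → turbulent. ε/D = 0.0007/0.02158 = 0.0324; Haaland: 1/√f = -1.8 log₁₀[0.00521 + 0.000122] = 4.092, so f = 0.05972.

f ≈ 0.05972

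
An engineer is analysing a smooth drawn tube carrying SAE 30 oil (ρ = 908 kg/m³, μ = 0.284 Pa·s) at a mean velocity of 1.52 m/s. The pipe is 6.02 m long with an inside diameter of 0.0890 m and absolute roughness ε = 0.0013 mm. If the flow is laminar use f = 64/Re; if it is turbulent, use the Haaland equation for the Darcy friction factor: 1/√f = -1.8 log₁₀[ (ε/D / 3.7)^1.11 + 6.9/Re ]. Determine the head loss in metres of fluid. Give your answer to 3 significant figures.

Reynolds number Re = ρVD/μ = 908 · 1.52 · 0.089 / 0.284 = 432.5.
Re < 2300 → laminar flow, so f = 64/Re = 64/432.5 = 0.148 (the turbulent correlation is not needed).
Darcy-Weisbach: ΔP = f(L/D)(ρV²/2) = 0.148·(6.02/0.089)·(908·1.52²/2) = 0.148·67.64·1049 = 1.05e+04 Pa.
Head loss h_f = ΔP/(ρg) = 1.05e+04/(908·9.81) = 1.18 m.

h_f ≈ 1.18 m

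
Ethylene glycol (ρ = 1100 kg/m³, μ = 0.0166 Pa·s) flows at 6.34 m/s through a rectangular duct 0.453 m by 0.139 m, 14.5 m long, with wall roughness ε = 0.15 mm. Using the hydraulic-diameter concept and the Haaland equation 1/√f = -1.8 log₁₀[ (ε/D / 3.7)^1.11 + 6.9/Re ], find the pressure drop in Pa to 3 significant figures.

ΔP ≈ 31900 Pa

Hydraulic diameter D_h = 4A/P = 4·(0.453·0.139)/(2·(0.453+0.139)) = 0.2519/1.184 = 0.2127 m.
Re = ρVD_h/μ = 1100·6.34·0.2127/0.0166 = 8.937e+04.
ε/D_h = 0.00015/0.2127 = 0.000705; Haaland gives 1/√f = -1.8 log₁₀[7.43e-05+7.72e-05] = 6.875, so f = 0.02116.
ΔP = f(L/D_h)(ρV²/2) = 0.02116·14.5/0.2127·2.211e+04 = 3.188e+04 Pa.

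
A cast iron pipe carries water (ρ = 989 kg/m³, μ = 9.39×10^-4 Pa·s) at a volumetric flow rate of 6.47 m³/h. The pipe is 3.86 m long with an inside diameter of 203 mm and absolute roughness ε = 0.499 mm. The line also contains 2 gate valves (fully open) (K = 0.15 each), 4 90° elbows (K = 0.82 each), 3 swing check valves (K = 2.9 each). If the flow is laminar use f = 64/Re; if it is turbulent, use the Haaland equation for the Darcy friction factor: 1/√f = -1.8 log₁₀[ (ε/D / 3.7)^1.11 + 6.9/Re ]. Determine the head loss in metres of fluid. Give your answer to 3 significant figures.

h_f ≈ 0.00203 m

Q = 6.47 m³/h = 6.47/3600 = 0.001797 m³/s.
Cross-sectional area A = πD²/4 = π(0.203)²/4 = 0.03237 m²; mean velocity V = Q/A = 0.001797/0.03237 = 0.05553 m/s.
Reynolds number Re = ρVD/μ = 989 · 0.05553 · 0.203 / 0.000939 = 1.187e+04.
Re > 4000 → turbulent. Relative roughness ε/D = 0.000499/0.203 = 0.00246. Haaland: 1/√f = -1.8 log₁₀[(0.00246/3.7)^1.11 + 6.9/1.187e+04] = -1.8 log₁₀[0.000297 + 0.000581] = 5.501, so f = 0.03304.
Total minor-loss coefficient ΣK = 2·0.15 + 4·0.82 + 3·2.9 = 12.3.
ΔP = [f·L/D + ΣK]·(ρV²/2) = [0.03304·3.86/0.203 + 12.3]·(989·0.05553²/2) = [0.6282 + 12.3]·1.525 = 19.68 Pa.
Head loss h_f = ΔP/(ρg) = 19.68/(989·9.81) = 0.00203 m.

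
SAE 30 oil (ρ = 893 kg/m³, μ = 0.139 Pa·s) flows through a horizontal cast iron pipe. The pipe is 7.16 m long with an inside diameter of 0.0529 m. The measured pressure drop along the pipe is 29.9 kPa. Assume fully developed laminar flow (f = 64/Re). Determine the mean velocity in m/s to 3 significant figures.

For laminar flow, f = 64/Re with Re = ρVD/μ, so Darcy-Weisbach reduces to ΔP = 32μLV/D². Solving for V: V = ΔP·D²/(32μL) = 2.99e+04·(0.0529)²/(32·0.139·7.16) = 2.627 m/s.
Check: Re = ρVD/μ = 893·2.627·0.0529/0.139 = 892.9 < 2300, so the laminar assumption holds.

V ≈ 2.63 m/s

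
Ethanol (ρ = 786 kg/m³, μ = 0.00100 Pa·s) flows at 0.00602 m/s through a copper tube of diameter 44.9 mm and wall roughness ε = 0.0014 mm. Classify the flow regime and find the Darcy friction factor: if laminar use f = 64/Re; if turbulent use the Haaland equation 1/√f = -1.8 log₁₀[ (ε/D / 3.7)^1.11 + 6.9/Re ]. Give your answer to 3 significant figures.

f ≈ 0.301

Re = ρVD/μ = 786·0.00602·0.0449/0.001 = 212.5.
Re < 2300 → laminar, so f = 64/Re = 0.3012 (roughness is irrelevant in laminar flow).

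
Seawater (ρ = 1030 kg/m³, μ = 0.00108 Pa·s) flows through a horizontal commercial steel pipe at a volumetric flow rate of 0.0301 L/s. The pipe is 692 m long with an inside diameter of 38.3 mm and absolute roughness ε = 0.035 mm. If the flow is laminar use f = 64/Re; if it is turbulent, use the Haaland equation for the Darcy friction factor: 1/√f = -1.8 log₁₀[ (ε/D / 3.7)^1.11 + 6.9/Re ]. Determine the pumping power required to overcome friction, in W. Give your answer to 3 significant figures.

P ≈ 0.0128 W

Q = 0.0301 L/s = 0.0301/1000 = 3.01e-05 m³/s.
Cross-sectional area A = πD²/4 = π(0.0383)²/4 = 0.001152 m²; mean velocity V = Q/A = 3.01e-05/0.001152 = 0.02613 m/s.
Reynolds number Re = ρVD/μ = 1030 · 0.02613 · 0.0383 / 0.00108 = 954.3.
Re < 2300 → laminar flow, so f = 64/Re = 64/954.3 = 0.06706 (the turbulent correlation is not needed).
Darcy-Weisbach: ΔP = f(L/D)(ρV²/2) = 0.06706·(692/0.0383)·(1030·0.02613²/2) = 0.06706·1.807e+04·0.3515 = 426 Pa.
Pumping power P = QΔP = 3.01e-05·426 = 0.01282 W = 0.0128 W.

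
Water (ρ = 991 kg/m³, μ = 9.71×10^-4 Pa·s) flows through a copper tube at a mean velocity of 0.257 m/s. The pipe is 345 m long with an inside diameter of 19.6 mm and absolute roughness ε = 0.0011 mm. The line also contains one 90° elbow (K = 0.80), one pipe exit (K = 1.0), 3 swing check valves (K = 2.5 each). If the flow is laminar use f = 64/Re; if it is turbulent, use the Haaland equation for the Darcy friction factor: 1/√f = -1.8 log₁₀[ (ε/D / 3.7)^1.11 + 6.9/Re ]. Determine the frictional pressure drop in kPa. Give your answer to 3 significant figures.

Reynolds number Re = ρVD/μ = 991 · 0.257 · 0.0196 / 0.000971 = 5141.
Re > 4000 → turbulent. Relative roughness ε/D = 1.1e-06/0.0196 = 5.61e-05. Haaland: 1/√f = -1.8 log₁₀[(5.61e-05/3.7)^1.11 + 6.9/5141] = -1.8 log₁₀[4.48e-06 + 0.00134] = 5.167, so f = 0.03745.
Total minor-loss coefficient ΣK = 1·0.8 + 1·1 + 3·2.5 = 9.3.
ΔP = [f·L/D + ΣK]·(ρV²/2) = [0.03745·345/0.0196 + 9.3]·(991·0.257²/2) = [659.2 + 9.3]·32.73 = 2.188e+04 Pa.
ΔP = 2.188e+04 Pa = 21.9 kPa.

ΔP ≈ 21.9 kPa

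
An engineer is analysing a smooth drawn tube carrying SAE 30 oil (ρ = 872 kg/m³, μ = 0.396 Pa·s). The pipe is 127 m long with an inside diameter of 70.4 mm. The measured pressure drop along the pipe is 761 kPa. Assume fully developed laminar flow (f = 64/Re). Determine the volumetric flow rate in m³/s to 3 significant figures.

For laminar flow, f = 64/Re with Re = ρVD/μ, so Darcy-Weisbach reduces to ΔP = 32μLV/D². Solving for V: V = ΔP·D²/(32μL) = 7.61e+05·(0.0704)²/(32·0.396·127) = 2.344 m/s.
Check: Re = ρVD/μ = 872·2.344·0.0704/0.396 = 363.3 < 2300, so the laminar assumption holds.
Q = V·A = 2.344·(π/4·0.0704²) = 0.009123 m³/s = 0.00912 m³/s.

Q ≈ 0.00912 m³/s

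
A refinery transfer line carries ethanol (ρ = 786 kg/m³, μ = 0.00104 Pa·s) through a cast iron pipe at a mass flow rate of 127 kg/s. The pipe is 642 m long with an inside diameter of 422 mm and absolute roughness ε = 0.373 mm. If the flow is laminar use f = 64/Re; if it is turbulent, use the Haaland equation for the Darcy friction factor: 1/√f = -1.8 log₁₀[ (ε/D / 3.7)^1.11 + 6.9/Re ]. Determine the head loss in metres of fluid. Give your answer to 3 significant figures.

A = πD²/4 = π(0.422)²/4 = 0.1399 m²; mean velocity V = ṁ/(ρA) = 127/(786 · 0.1399) = 1.155 m/s.
Reynolds number Re = ρVD/μ = 786 · 1.155 · 0.422 / 0.00104 = 3.684e+05.
Re > 4000 → turbulent. Relative roughness ε/D = 0.000373/0.422 = 0.000884. Haaland: 1/√f = -1.8 log₁₀[(0.000884/3.7)^1.11 + 6.9/3.684e+05] = -1.8 log₁₀[9.55e-05 + 1.87e-05] = 7.096, so f = 0.01986.
Darcy-Weisbach: ΔP = f(L/D)(ρV²/2) = 0.01986·(642/0.422)·(786·1.155²/2) = 0.01986·1521·524.5 = 1.584e+04 Pa.
Head loss h_f = ΔP/(ρg) = 1.584e+04/(786·9.81) = 2.05 m.

h_f ≈ 2.05 m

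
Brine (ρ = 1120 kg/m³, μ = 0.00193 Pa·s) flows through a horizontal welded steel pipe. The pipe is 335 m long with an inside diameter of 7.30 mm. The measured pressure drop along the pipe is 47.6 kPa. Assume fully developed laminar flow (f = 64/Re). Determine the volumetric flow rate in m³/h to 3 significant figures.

Q ≈ 0.0185 m³/h

For laminar flow, f = 64/Re with Re = ρVD/μ, so Darcy-Weisbach reduces to ΔP = 32μLV/D². Solving for V: V = ΔP·D²/(32μL) = 4.76e+04·(0.0073)²/(32·0.00193·335) = 0.1226 m/s.
Check: Re = ρVD/μ = 1120·0.1226·0.0073/0.00193 = 519.4 < 2300, so the laminar assumption holds.
Q = V·A = 0.1226·(π/4·0.0073²) = 5.131e-06 m³/s = 0.0185 m³/h.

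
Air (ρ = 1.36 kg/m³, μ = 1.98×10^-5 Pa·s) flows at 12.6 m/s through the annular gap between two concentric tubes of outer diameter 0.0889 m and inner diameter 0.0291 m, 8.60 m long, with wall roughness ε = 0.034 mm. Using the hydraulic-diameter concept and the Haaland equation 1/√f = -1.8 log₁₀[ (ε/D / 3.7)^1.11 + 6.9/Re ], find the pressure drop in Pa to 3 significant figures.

Hydraulic diameter D_h = 4A/P = D_o - D_i = 0.0889 - 0.0291 = 0.0598 m.
Re = ρVD_h/μ = 1.36·12.6·0.0598/1.98e-05 = 5.175e+04.
ε/D_h = 3.4e-05/0.0598 = 0.000569; Haaland gives 1/√f = -1.8 log₁₀[5.85e-05+0.000133] = 6.691, so f = 0.02234.
ΔP = f(L/D_h)(ρV²/2) = 0.02234·8.6/0.0598·108 = 346.8 Pa.

ΔP ≈ 347 Pa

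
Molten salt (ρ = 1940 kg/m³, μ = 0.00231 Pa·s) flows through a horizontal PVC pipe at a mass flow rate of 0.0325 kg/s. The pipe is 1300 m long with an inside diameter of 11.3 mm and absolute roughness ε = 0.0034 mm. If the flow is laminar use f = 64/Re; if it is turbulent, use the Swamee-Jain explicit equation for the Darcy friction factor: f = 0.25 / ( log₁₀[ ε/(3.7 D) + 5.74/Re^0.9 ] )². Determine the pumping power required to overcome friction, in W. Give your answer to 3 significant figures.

A = πD²/4 = π(0.0113)²/4 = 0.0001003 m²; mean velocity V = ṁ/(ρA) = 0.0325/(1940 · 0.0001003) = 0.167 m/s.
Reynolds number Re = ρVD/μ = 1940 · 0.167 · 0.0113 / 0.00231 = 1585.
Re < 2300 → laminar flow, so f = 64/Re = 64/1585 = 0.04037 (the turbulent correlation is not needed).
Darcy-Weisbach: ΔP = f(L/D)(ρV²/2) = 0.04037·(1300/0.0113)·(1940·0.167²/2) = 0.04037·1.15e+05·27.07 = 1.257e+05 Pa.
Q = ṁ/ρ = 0.0325/1940 = 1.675e-05 m³/s.
Pumping power P = QΔP = 1.675e-05·1.257e+05 = 2.106 W = 2.11 W.

P ≈ 2.11 W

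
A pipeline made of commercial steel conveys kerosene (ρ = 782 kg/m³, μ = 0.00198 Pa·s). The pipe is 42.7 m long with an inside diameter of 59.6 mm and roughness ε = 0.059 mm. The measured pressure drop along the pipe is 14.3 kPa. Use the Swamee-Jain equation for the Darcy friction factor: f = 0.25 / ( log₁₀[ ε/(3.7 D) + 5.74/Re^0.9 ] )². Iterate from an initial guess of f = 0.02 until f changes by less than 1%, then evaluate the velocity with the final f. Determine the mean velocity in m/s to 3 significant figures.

Rearranging Darcy-Weisbach: V = √(2·ΔP·D/(f·L·ρ)). With ε/D = 5.9e-05/0.0596 = 0.00099, iterate starting from f = 0.02:
  f = 0.02 → V = √(2·1.43e+04·0.0596/(0.02·42.7·782)) = 1.598 m/s; Re = ρVD/μ = 3.761e+04; f → 0.02517
  f = 0.02517 → V = 1.424 m/s; Re = 3.352e+04; f → 0.02563
  f = 0.02563 → V = 1.411 m/s; Re = 3.322e+04; f → 0.02567
Converged (Δf/f < 1%). With the final f = 0.02567: V = √(2·1.43e+04·0.0596/(0.02567·42.7·782)) = 1.41 m/s.

V ≈ 1.41 m/s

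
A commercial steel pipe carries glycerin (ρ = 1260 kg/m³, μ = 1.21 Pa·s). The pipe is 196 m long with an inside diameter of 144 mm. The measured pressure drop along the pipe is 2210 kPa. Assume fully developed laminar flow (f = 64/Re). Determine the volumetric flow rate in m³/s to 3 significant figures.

Q ≈ 0.0983 m³/s

For laminar flow, f = 64/Re with Re = ρVD/μ, so Darcy-Weisbach reduces to ΔP = 32μLV/D². Solving for V: V = ΔP·D²/(32μL) = 2.21e+06·(0.144)²/(32·1.21·196) = 6.038 m/s.
Check: Re = ρVD/μ = 1260·6.038·0.144/1.21 = 905.5 < 2300, so the laminar assumption holds.
Q = V·A = 6.038·(π/4·0.144²) = 0.09834 m³/s = 0.0983 m³/s.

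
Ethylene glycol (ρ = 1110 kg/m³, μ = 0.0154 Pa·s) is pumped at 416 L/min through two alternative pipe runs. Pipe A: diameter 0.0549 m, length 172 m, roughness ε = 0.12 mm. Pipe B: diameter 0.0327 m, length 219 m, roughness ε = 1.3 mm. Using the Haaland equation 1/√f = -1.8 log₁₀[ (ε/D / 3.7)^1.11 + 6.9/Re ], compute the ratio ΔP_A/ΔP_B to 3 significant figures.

Pipe A: V = Q/A = 0.006933/0.002367 = 2.929 m/s; Re = 1.159e+04; ε/D = 0.00219; Haaland → f = 0.0328; ΔP_A = f(L/D)(ρV²/2) = 4.893e+05 Pa.
Pipe B: V = Q/A = 0.006933/0.0008398 = 8.256 m/s; Re = 1.946e+04; ε/D = 0.0398; Haaland → f = 0.06601; ΔP_B = f(L/D)(ρV²/2) = 1.672e+07 Pa.
ΔP_A/ΔP_B = 4.893e+05/1.672e+07 = 0.0293.

ΔP_A/ΔP_B ≈ 0.0293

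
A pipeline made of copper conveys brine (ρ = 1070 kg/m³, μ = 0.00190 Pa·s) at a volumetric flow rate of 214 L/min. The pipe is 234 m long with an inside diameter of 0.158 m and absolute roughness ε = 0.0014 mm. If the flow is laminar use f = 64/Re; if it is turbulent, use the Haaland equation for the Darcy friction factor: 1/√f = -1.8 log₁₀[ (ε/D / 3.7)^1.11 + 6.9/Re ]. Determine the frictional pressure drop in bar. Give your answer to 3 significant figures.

Q = 214 L/min = 214/60000 = 0.003567 m³/s.
Cross-sectional area A = πD²/4 = π(0.158)²/4 = 0.01961 m²; mean velocity V = Q/A = 0.003567/0.01961 = 0.1819 m/s.
Reynolds number Re = ρVD/μ = 1070 · 0.1819 · 0.158 / 0.0019 = 1.619e+04.
Re > 4000 → turbulent. Relative roughness ε/D = 1.4e-06/0.158 = 8.86e-06. Haaland: 1/√f = -1.8 log₁₀[(8.86e-06/3.7)^1.11 + 6.9/1.619e+04] = -1.8 log₁₀[5.77e-07 + 0.000426] = 6.065, so f = 0.02718.
Darcy-Weisbach: ΔP = f(L/D)(ρV²/2) = 0.02718·(234/0.158)·(1070·0.1819²/2) = 0.02718·1481·17.7 = 712.7 Pa.
ΔP = 712.7 Pa = 0.00713 bar.

ΔP ≈ 0.00713 bar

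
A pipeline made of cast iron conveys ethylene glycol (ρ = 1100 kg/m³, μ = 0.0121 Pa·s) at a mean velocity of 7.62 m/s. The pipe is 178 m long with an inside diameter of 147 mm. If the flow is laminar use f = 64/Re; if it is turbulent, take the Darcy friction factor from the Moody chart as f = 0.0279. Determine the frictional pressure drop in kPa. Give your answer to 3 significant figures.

Reynolds number Re = ρVD/μ = 1100 · 7.62 · 0.147 / 0.0121 = 1.018e+05.
Re > 4000 → turbulent; use the Moody-chart value f = 0.0279.
Darcy-Weisbach: ΔP = f(L/D)(ρV²/2) = 0.0279·(178/0.147)·(1100·7.62²/2) = 0.0279·1211·3.194e+04 = 1.079e+06 Pa.
ΔP = 1.079e+06 Pa = 1080 kPa.

ΔP ≈ 1080 kPa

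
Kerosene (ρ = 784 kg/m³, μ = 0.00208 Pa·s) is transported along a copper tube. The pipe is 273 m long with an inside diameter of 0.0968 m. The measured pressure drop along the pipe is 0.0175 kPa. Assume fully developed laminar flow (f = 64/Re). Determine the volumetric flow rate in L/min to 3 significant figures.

Q ≈ 3.98 L/min

For laminar flow, f = 64/Re with Re = ρVD/μ, so Darcy-Weisbach reduces to ΔP = 32μLV/D². Solving for V: V = ΔP·D²/(32μL) = 17.5·(0.0968)²/(32·0.00208·273) = 0.009024 m/s.
Check: Re = ρVD/μ = 784·0.009024·0.0968/0.00208 = 329.3 < 2300, so the laminar assumption holds.
Q = V·A = 0.009024·(π/4·0.0968²) = 6.641e-05 m³/s = 3.98 L/min.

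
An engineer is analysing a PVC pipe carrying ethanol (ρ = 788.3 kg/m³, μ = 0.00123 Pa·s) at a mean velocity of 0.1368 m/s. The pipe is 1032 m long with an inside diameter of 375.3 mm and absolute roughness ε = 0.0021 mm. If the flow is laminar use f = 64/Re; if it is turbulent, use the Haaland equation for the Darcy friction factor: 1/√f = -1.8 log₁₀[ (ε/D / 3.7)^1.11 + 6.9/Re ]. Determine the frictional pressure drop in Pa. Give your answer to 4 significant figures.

Reynolds number Re = ρVD/μ = 788.3 · 0.1368 · 0.3753 / 0.00123 = 3.29e+04.
Re > 4000 → turbulent. Relative roughness ε/D = 2.1e-06/0.3753 = 5.6e-06. Haaland: 1/√f = -1.8 log₁₀[(5.6e-06/3.7)^1.11 + 6.9/3.29e+04] = -1.8 log₁₀[3.46e-07 + 0.00021] = 6.62, so f = 0.02282.
Darcy-Weisbach: ΔP = f(L/D)(ρV²/2) = 0.02282·(1032/0.3753)·(788.3·0.1368²/2) = 0.02282·2750·7.376 = 462.9 Pa.

ΔP ≈ 462.9 Pa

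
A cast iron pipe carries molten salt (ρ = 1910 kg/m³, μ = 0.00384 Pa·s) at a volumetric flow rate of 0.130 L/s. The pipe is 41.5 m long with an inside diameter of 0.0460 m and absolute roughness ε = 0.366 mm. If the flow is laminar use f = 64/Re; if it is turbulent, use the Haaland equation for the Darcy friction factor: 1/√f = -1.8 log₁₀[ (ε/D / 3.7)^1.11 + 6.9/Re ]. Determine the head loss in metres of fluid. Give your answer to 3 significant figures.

h_f ≈ 0.0101 m

Q = 0.130 L/s = 0.130/1000 = 0.00013 m³/s.
Cross-sectional area A = πD²/4 = π(0.046)²/4 = 0.001662 m²; mean velocity V = Q/A = 0.00013/0.001662 = 0.07822 m/s.
Reynolds number Re = ρVD/μ = 1910 · 0.07822 · 0.046 / 0.00384 = 1790.
Re < 2300 → laminar flow, so f = 64/Re = 64/1790 = 0.03576 (the turbulent correlation is not needed).
Darcy-Weisbach: ΔP = f(L/D)(ρV²/2) = 0.03576·(41.5/0.046)·(1910·0.07822²/2) = 0.03576·902.2·5.844 = 188.5 Pa.
Head loss h_f = ΔP/(ρg) = 188.5/(1910·9.81) = 0.0101 m.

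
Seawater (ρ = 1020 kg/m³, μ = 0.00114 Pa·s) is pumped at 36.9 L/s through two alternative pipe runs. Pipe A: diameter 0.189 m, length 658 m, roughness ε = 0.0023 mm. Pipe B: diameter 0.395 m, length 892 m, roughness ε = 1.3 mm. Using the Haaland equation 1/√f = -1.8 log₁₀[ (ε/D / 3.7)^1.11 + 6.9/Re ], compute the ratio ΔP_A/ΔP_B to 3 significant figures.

Pipe A: V = Q/A = 0.0369/0.02806 = 1.315 m/s; Re = 2.224e+05; ε/D = 1.22e-05; Haaland → f = 0.01526; ΔP_A = f(L/D)(ρV²/2) = 4.688e+04 Pa.
Pipe B: V = Q/A = 0.0369/0.1225 = 0.3011 m/s; Re = 1.064e+05; ε/D = 0.00329; Haaland → f = 0.02795; ΔP_B = f(L/D)(ρV²/2) = 2919 Pa.
ΔP_A/ΔP_B = 4.688e+04/2919 = 16.1.

ΔP_A/ΔP_B ≈ 16.1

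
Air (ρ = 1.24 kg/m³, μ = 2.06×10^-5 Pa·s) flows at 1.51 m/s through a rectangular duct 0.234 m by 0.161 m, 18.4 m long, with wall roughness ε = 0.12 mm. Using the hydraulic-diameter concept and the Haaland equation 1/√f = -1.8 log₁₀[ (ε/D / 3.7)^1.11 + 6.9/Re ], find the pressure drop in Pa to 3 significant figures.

ΔP ≈ 3.79 Pa

Hydraulic diameter D_h = 4A/P = 4·(0.234·0.161)/(2·(0.234+0.161)) = 0.1507/0.79 = 0.1908 m.
Re = ρVD_h/μ = 1.24·1.51·0.1908/2.06e-05 = 1.734e+04.
ε/D_h = 0.00012/0.1908 = 0.000629; Haaland gives 1/√f = -1.8 log₁₀[6.54e-05+0.000398] = 6.001, so f = 0.02777.
ΔP = f(L/D_h)(ρV²/2) = 0.02777·18.4/0.1908·1.414 = 3.786 Pa.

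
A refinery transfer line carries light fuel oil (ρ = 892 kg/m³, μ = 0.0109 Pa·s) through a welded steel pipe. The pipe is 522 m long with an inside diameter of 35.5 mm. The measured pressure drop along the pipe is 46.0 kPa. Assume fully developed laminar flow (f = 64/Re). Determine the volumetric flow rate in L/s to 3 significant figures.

For laminar flow, f = 64/Re with Re = ρVD/μ, so Darcy-Weisbach reduces to ΔP = 32μLV/D². Solving for V: V = ΔP·D²/(32μL) = 4.6e+04·(0.0355)²/(32·0.0109·522) = 0.3184 m/s.
Check: Re = ρVD/μ = 892·0.3184·0.0355/0.0109 = 925 < 2300, so the laminar assumption holds.
Q = V·A = 0.3184·(π/4·0.0355²) = 0.0003151 m³/s = 0.315 L/s.

Q ≈ 0.315 L/s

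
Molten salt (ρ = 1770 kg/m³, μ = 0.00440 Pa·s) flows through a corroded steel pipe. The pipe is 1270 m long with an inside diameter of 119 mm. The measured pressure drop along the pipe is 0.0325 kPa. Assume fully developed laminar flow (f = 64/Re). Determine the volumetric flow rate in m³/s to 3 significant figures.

Q ≈ 2.86×10^-5 m³/s

For laminar flow, f = 64/Re with Re = ρVD/μ, so Darcy-Weisbach reduces to ΔP = 32μLV/D². Solving for V: V = ΔP·D²/(32μL) = 32.5·(0.119)²/(32·0.0044·1270) = 0.002574 m/s.
Check: Re = ρVD/μ = 1770·0.002574·0.119/0.0044 = 123.2 < 2300, so the laminar assumption holds.
Q = V·A = 0.002574·(π/4·0.119²) = 2.863e-05 m³/s = 2.86×10^-5 m³/s.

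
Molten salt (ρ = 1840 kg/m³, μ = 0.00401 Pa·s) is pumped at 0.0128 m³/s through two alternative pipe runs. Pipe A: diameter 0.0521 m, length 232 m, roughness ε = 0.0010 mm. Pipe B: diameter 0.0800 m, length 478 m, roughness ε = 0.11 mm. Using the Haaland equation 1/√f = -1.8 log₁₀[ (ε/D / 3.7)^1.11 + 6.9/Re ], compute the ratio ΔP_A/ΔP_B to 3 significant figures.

Pipe A: V = Q/A = 0.0128/0.002132 = 6.004 m/s; Re = 1.435e+05; ε/D = 1.92e-05; Haaland → f = 0.01665; ΔP_A = f(L/D)(ρV²/2) = 2.458e+06 Pa.
Pipe B: V = Q/A = 0.0128/0.005027 = 2.546 m/s; Re = 9.348e+04; ε/D = 0.00137; Haaland → f = 0.02331; ΔP_B = f(L/D)(ρV²/2) = 8.309e+05 Pa.
ΔP_A/ΔP_B = 2.458e+06/8.309e+05 = 2.96.

ΔP_A/ΔP_B ≈ 2.96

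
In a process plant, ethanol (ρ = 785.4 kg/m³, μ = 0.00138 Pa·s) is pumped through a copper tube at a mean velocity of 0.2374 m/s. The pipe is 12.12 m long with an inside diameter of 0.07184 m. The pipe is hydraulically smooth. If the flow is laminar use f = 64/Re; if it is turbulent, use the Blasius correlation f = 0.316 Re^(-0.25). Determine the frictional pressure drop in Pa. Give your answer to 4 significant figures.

ΔP ≈ 118.9 Pa

Reynolds number Re = ρVD/μ = 785.4 · 0.2374 · 0.07184 / 0.00138 = 9706.
Re > 4000 → turbulent. Smooth-pipe (Blasius): f = 0.316 Re^(-0.25) = 0.316/(9706)^0.25 = 0.03184.
Darcy-Weisbach: ΔP = f(L/D)(ρV²/2) = 0.03184·(12.12/0.07184)·(785.4·0.2374²/2) = 0.03184·168.7·22.13 = 118.9 Pa.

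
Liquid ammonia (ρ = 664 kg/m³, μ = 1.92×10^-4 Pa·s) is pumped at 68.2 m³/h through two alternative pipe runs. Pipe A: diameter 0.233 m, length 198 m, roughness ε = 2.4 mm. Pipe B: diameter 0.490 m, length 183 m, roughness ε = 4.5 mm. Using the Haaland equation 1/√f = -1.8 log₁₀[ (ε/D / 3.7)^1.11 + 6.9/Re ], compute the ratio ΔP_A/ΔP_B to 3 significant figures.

Pipe A: V = Q/A = 0.01894/0.04264 = 0.4443 m/s; Re = 3.58e+05; ε/D = 0.0103; Haaland → f = 0.03852; ΔP_A = f(L/D)(ρV²/2) = 2145 Pa.
Pipe B: V = Q/A = 0.01894/0.1886 = 0.1005 m/s; Re = 1.702e+05; ε/D = 0.00918; Haaland → f = 0.03726; ΔP_B = f(L/D)(ρV²/2) = 46.62 Pa.
ΔP_A/ΔP_B = 2145/46.62 = 46.0.

ΔP_A/ΔP_B ≈ 46.0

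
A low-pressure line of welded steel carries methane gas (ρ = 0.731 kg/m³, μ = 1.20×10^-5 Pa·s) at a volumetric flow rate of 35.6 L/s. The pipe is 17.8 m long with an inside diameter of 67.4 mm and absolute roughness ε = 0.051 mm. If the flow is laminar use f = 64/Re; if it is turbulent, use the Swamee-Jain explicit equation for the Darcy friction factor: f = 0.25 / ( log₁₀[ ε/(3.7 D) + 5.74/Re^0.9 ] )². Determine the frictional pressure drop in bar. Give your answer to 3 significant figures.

ΔP ≈ 0.00232 bar

Q = 35.6 L/s = 35.6/1000 = 0.0356 m³/s.
Cross-sectional area A = πD²/4 = π(0.0674)²/4 = 0.003568 m²; mean velocity V = Q/A = 0.0356/0.003568 = 9.978 m/s.
Reynolds number Re = ρVD/μ = 0.731 · 9.978 · 0.0674 / 1.2e-05 = 4.097e+04.
Re > 4000 → turbulent. Relative roughness ε/D = 5.1e-05/0.0674 = 0.000757. Swamee-Jain: f = 0.25/(log₁₀[0.000757/3.7 + 5.74/4.097e+04^0.9])² = 0.25/(log₁₀[0.000205 + 0.000405])² = 0.25/(-3.215)² = 0.02419.
Darcy-Weisbach: ΔP = f(L/D)(ρV²/2) = 0.02419·(17.8/0.0674)·(0.731·9.978²/2) = 0.02419·264.1·36.39 = 232.5 Pa.
ΔP = 232.5 Pa = 0.00232 bar.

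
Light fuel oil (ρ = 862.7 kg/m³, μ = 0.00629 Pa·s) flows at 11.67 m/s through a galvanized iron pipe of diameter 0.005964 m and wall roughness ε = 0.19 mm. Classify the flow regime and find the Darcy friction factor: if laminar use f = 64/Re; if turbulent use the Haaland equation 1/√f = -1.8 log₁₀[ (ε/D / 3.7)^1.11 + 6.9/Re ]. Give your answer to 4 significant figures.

f ≈ 0.06181

Re = ρVD/μ = 862.7·11.67·0.005964/0.00629 = 9546.
Re > 4000 → turbulent. ε/D = 0.00019/0.005964 = 0.0319; Haaland: 1/√f = -1.8 log₁₀[0.0051 + 0.000723] = 4.022, so f = 0.06181.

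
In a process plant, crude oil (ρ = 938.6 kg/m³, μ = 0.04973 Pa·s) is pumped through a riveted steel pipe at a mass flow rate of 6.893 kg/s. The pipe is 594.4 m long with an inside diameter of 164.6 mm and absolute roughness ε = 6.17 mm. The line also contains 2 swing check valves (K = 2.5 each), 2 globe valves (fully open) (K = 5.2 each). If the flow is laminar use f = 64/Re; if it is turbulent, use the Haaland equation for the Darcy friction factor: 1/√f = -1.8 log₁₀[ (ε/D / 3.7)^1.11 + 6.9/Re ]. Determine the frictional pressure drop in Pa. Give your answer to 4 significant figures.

A = πD²/4 = π(0.1646)²/4 = 0.02128 m²; mean velocity V = ṁ/(ρA) = 6.893/(938.6 · 0.02128) = 0.3451 m/s.
Reynolds number Re = ρVD/μ = 938.6 · 0.3451 · 0.1646 / 0.0497 = 1072.
Re < 2300 → laminar flow, so f = 64/Re = 64/1072 = 0.05969 (the turbulent correlation is not needed).
Total minor-loss coefficient ΣK = 2·2.5 + 2·5.2 = 15.4.
ΔP = [f·L/D + ΣK]·(ρV²/2) = [0.05969·594.4/0.1646 + 15.4]·(938.6·0.3451²/2) = [215.6 + 15.4]·55.9 = 1.291e+04 Pa.

ΔP ≈ 12910 Pa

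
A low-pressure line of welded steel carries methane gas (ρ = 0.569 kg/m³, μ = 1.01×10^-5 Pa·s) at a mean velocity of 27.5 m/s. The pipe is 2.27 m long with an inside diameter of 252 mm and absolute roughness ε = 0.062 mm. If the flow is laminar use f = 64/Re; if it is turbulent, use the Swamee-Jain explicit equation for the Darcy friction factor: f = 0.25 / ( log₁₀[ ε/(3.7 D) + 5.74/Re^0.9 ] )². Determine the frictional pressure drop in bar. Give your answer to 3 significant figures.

ΔP ≈ 3.15×10^-4 bar

Reynolds number Re = ρVD/μ = 0.569 · 27.5 · 0.252 / 1.01e-05 = 3.904e+05.
Re > 4000 → turbulent. Relative roughness ε/D = 6.2e-05/0.252 = 0.000246. Swamee-Jain: f = 0.25/(log₁₀[0.000246/3.7 + 5.74/3.904e+05^0.9])² = 0.25/(log₁₀[6.65e-05 + 5.33e-05])² = 0.25/(-3.922)² = 0.01626.
Darcy-Weisbach: ΔP = f(L/D)(ρV²/2) = 0.01626·(2.27/0.252)·(0.569·27.5²/2) = 0.01626·9.008·215.2 = 31.5 Pa.
ΔP = 31.5 Pa = 3.15×10^-4 bar.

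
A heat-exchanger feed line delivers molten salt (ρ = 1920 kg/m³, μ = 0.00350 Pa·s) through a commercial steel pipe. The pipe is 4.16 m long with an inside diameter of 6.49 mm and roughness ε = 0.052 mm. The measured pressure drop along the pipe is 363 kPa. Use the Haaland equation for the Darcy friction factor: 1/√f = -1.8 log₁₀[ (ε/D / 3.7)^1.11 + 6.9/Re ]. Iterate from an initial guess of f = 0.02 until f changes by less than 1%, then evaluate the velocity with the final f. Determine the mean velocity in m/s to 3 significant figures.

V ≈ 3.86 m/s

Rearranging Darcy-Weisbach: V = √(2·ΔP·D/(f·L·ρ)). With ε/D = 5.2e-05/0.00649 = 0.00801, iterate starting from f = 0.02:
  f = 0.02 → V = √(2·3.63e+05·0.00649/(0.02·4.16·1920)) = 5.431 m/s; Re = ρVD/μ = 1.934e+04; f → 0.03838
  f = 0.03838 → V = 3.92 m/s; Re = 1.396e+04; f → 0.03946
  f = 0.03946 → V = 3.866 m/s; Re = 1.377e+04; f → 0.03951
Converged (Δf/f < 1%). With the final f = 0.03951: V = √(2·3.63e+05·0.00649/(0.03951·4.16·1920)) = 3.864 m/s.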